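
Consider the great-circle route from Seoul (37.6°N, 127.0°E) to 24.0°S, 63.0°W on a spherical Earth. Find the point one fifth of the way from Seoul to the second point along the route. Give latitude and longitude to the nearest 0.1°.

≈ 59.8°N, 165.1°E

Convert each endpoint to a unit vector on the sphere (x = cos φ cos λ, y = cos φ sin λ, z = sin φ).
The central angle between the endpoints is δ = arccos(p₁·p₂) ≈ 2.861 rad (163.9°).
Interpolate at f = 1/5 with slerp weights a = sin((1−f)δ)/sin δ ≈ 2.722, b = sin(fδ)/sin δ ≈ 1.957.
p = a·p₁ + b·p₂ ≈ (-0.486, 0.129, 0.864); φ = arcsin(p_z) ≈ 59.82°, λ = atan2(p_y, p_x) ≈ 165.14°.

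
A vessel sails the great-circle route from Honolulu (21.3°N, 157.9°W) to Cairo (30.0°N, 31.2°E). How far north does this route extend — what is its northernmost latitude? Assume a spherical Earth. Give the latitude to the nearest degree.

≈ 81°N

The great circle lies in the plane with unit normal n̂ = (p₁ × p₂)/|p₁ × p₂|.
Here n̂_z ≈ -0.162; the vertex latitude is φ_max = arccos|n̂_z| ≈ 80.7°.
Check via Clairaut: cos φ_max = |cos φ₁| · sin C = cos(21.3°)·sin(10.0°) ≈ 0.162, again giving ≈ 80.7°.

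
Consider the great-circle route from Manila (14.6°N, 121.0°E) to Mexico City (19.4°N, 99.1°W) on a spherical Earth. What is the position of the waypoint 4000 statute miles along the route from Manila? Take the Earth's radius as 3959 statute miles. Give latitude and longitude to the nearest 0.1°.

≈ 41.1°N, 179.1°W

Write both endpoints as unit vectors p₁, p₂ with components (cos φ cos λ, cos φ sin λ, sin φ).
The central angle between the endpoints is δ = arccos(p₁·p₂) ≈ 2.233 rad (127.9°). The total great-circle distance is δ·R ≈ 2.233 × 3959 ≈ 8838 mi, so the target fraction is f = 4000/8838 ≈ 0.453.
Interpolate at f ≈ 0.453 with slerp weights a = sin((1−f)δ)/sin δ ≈ 1.191, b = sin(fδ)/sin δ ≈ 1.074.
p = a·p₁ + b·p₂ ≈ (-0.754, -0.012, 0.657); φ = arcsin(p_z) ≈ 41.06°, λ = atan2(p_y, p_x) ≈ -179.11°.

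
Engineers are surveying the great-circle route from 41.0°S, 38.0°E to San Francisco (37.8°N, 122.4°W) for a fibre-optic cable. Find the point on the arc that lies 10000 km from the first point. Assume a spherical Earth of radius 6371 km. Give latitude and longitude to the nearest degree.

≈ 4°S, 56°W

The haversine formula gives a central angle δ ≈ 2.872 rad (164.6°) between the endpoints. The total great-circle distance is δ·R ≈ 2.872 × 6371 ≈ 18298 km, so the target fraction is f = 10000/18298 ≈ 0.547.
Interpolate at f ≈ 0.547 with slerp weights a = sin((1−f)δ)/sin δ ≈ 3.621, b = sin(fδ)/sin δ ≈ 3.755.
p = a·p₁ + b·p₂ ≈ (0.563, -0.823, -0.074); φ = arcsin(p_z) ≈ -4.24°, λ = atan2(p_y, p_x) ≈ -55.60°.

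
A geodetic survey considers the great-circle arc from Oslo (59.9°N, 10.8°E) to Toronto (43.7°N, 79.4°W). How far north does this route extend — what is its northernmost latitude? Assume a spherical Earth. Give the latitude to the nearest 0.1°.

≈ 63.1°N

The great circle lies in the plane with unit normal n̂ = (p₁ × p₂)/|p₁ × p₂|.
Here n̂_z ≈ -0.452; the vertex latitude is φ_max = arccos|n̂_z| ≈ 63.1°.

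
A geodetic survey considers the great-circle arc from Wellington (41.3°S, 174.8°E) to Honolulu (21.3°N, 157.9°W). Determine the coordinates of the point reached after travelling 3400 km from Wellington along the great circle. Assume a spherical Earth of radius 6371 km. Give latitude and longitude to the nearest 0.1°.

≈ (13.3°S, 171.2°W)

Convert each endpoint to a unit vector on the sphere (x = cos φ cos λ, y = cos φ sin λ, z = sin φ).
The central angle between the endpoints is δ = arccos(p₁·p₂) ≈ 1.179 rad (67.5°). The total great-circle distance is δ·R ≈ 1.179 × 6371 ≈ 7509 km, so the target fraction is f = 3400/7509 ≈ 0.453.
Interpolate at f ≈ 0.453 with slerp weights a = sin((1−f)δ)/sin δ ≈ 0.651, b = sin(fδ)/sin δ ≈ 0.550.
p = a·p₁ + b·p₂ ≈ (-0.962, -0.149, -0.229); φ = arcsin(p_z) ≈ -13.26°, λ = atan2(p_y, p_x) ≈ -171.21°.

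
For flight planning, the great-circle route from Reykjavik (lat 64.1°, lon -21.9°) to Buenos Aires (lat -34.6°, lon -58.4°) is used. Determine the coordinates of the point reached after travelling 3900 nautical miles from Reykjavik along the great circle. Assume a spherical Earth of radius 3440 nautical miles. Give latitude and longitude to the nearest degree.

Write both endpoints as unit vectors p₁, p₂ with components (cos φ cos λ, cos φ sin λ, sin φ).
The central angle between the endpoints is δ = arccos(p₁·p₂) ≈ 1.794 rad (102.8°). The total great-circle distance is δ·R ≈ 1.794 × 3440 ≈ 6173 nmi, so the target fraction is f = 3900/6173 ≈ 0.632.
Interpolate at f ≈ 0.632 with slerp weights a = sin((1−f)δ)/sin δ ≈ 0.629, b = sin(fδ)/sin δ ≈ 0.929.
p = a·p₁ + b·p₂ ≈ (0.656, -0.754, 0.039); φ = arcsin(p_z) ≈ 2.21°, λ = atan2(p_y, p_x) ≈ -48.98°.

≈ lat 2°, lon -49°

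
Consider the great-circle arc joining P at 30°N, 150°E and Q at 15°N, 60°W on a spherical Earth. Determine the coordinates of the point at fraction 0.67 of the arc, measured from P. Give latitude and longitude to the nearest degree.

≈ 47°N, 92°W

Convert each endpoint to a unit vector on the sphere (x = cos φ cos λ, y = cos φ sin λ, z = sin φ).
The central angle between the endpoints is δ = arccos(p₁·p₂) ≈ 2.208 rad (126.5°).
Interpolate at f = 0.67 with slerp weights a = sin((1−f)δ)/sin δ ≈ 0.829, b = sin(fδ)/sin δ ≈ 1.239.
p = a·p₁ + b·p₂ ≈ (-0.023, -0.678, 0.735); φ = arcsin(p_z) ≈ 47.30°, λ = atan2(p_y, p_x) ≈ -91.94°.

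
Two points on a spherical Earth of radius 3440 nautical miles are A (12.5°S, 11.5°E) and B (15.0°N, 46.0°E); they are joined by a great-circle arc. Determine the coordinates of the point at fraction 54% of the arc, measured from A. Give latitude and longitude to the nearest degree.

≈ (2°N, 30°E)

The haversine formula gives a central angle δ ≈ 0.765 rad (43.8°) between the endpoints.
Interpolate at f = 0.54 with slerp weights a = sin((1−f)δ)/sin δ ≈ 0.498, b = sin(fδ)/sin δ ≈ 0.580.
p = a·p₁ + b·p₂ ≈ (0.865, 0.500, 0.042); φ = arcsin(p_z) ≈ 2.42°, λ = atan2(p_y, p_x) ≈ 30.01°.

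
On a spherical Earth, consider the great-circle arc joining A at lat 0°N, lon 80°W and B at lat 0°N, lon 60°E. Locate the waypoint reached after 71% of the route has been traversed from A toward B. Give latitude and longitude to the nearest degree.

Convert each endpoint to a unit vector on the sphere (x = cos φ cos λ, y = cos φ sin λ, z = sin φ).
The central angle between the endpoints is δ = arccos(p₁·p₂) ≈ 2.443 rad (140.0°).
Interpolate at f = 0.71 with slerp weights a = sin((1−f)δ)/sin δ ≈ 1.012, b = sin(fδ)/sin δ ≈ 1.535.
p = a·p₁ + b·p₂ ≈ (0.943, 0.332, 0.000); φ = arcsin(p_z) ≈ 0.00°, λ = atan2(p_y, p_x) ≈ 19.40°.

≈ lat 0°N, lon 19°E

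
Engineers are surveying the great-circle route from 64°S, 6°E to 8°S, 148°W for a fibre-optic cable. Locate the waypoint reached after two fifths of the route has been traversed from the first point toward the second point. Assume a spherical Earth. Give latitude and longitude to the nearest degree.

≈ 68°S, 119°W

Convert each endpoint to a unit vector on the sphere (x = cos φ cos λ, y = cos φ sin λ, z = sin φ).
The central angle between the endpoints is δ = arccos(p₁·p₂) ≈ 1.839 rad (105.4°).
Interpolate at f = 2/5 with slerp weights a = sin((1−f)δ)/sin δ ≈ 0.926, b = sin(fδ)/sin δ ≈ 0.696.
p = a·p₁ + b·p₂ ≈ (-0.181, -0.323, -0.929); φ = arcsin(p_z) ≈ -68.29°, λ = atan2(p_y, p_x) ≈ -119.25°.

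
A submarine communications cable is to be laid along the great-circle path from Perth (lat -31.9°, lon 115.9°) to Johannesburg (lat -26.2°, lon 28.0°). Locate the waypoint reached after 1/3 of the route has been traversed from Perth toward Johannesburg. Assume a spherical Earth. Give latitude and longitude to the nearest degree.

≈ lat -38°, lon 86°

Convert each endpoint to a unit vector on the sphere (x = cos φ cos λ, y = cos φ sin λ, z = sin φ).
The central angle between the endpoints is δ = arccos(p₁·p₂) ≈ 1.307 rad (74.9°).
Interpolate at f = 1/3 with slerp weights a = sin((1−f)δ)/sin δ ≈ 0.792, b = sin(fδ)/sin δ ≈ 0.437.
p = a·p₁ + b·p₂ ≈ (0.052, 0.789, -0.612); φ = arcsin(p_z) ≈ -37.72°, λ = atan2(p_y, p_x) ≈ 86.21°.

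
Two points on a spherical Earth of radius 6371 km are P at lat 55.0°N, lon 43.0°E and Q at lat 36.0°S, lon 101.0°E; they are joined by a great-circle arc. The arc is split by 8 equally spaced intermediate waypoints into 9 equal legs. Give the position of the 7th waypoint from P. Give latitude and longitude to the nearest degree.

Convert each endpoint to a unit vector on the sphere (x = cos φ cos λ, y = cos φ sin λ, z = sin φ).
The central angle between the endpoints is δ = arccos(p₁·p₂) ≈ 1.809 rad (103.6°).
Interpolate at f = 7/9 with slerp weights a = sin((1−f)δ)/sin δ ≈ 0.403, b = sin(fδ)/sin δ ≈ 1.015.
p = a·p₁ + b·p₂ ≈ (0.012, 0.964, -0.267); φ = arcsin(p_z) ≈ -15.48°, λ = atan2(p_y, p_x) ≈ 89.28°.

≈ lat 15°S, lon 89°E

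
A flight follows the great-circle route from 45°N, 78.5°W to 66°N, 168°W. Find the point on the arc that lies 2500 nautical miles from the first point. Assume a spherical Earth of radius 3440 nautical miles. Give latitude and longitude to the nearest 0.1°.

≈ 67.8°N, 148.2°W

The haversine formula gives a central angle δ ≈ 0.865 rad (49.6°) between the endpoints. The total great-circle distance is δ·R ≈ 0.865 × 3440 ≈ 2976 nmi, so the target fraction is f = 2500/2976 ≈ 0.840.
Interpolate at f ≈ 0.840 with slerp weights a = sin((1−f)δ)/sin δ ≈ 0.181, b = sin(fδ)/sin δ ≈ 0.873.
p = a·p₁ + b·p₂ ≈ (-0.322, -0.199, 0.926); φ = arcsin(p_z) ≈ 67.76°, λ = atan2(p_y, p_x) ≈ -148.20°.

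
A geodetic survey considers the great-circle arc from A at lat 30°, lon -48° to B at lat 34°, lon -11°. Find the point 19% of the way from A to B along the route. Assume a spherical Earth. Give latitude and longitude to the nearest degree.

The haversine formula gives a central angle δ ≈ 0.549 rad (31.5°) between the endpoints.
Interpolate at f = 0.19 with slerp weights a = sin((1−f)δ)/sin δ ≈ 0.824, b = sin(fδ)/sin δ ≈ 0.200.
p = a·p₁ + b·p₂ ≈ (0.640, -0.562, 0.524); φ = arcsin(p_z) ≈ 31.58°, λ = atan2(p_y, p_x) ≈ -41.29°.

≈ lat 32°, lon -41°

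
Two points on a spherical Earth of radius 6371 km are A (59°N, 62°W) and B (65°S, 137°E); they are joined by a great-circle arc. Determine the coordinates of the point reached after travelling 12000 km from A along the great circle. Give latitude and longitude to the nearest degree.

Write both endpoints as unit vectors p₁, p₂ with components (cos φ cos λ, cos φ sin λ, sin φ).
The central angle between the endpoints is δ = arccos(p₁·p₂) ≈ 2.955 rad (169.3°). The total great-circle distance is δ·R ≈ 2.955 × 6371 ≈ 18827 km, so the target fraction is f = 12000/18827 ≈ 0.637.
Interpolate at f ≈ 0.637 with slerp weights a = sin((1−f)δ)/sin δ ≈ 4.735, b = sin(fδ)/sin δ ≈ 5.132.
p = a·p₁ + b·p₂ ≈ (-0.441, -0.674, -0.592); φ = arcsin(p_z) ≈ -36.31°, λ = atan2(p_y, p_x) ≈ -123.20°.

≈ (36°S, 123°W)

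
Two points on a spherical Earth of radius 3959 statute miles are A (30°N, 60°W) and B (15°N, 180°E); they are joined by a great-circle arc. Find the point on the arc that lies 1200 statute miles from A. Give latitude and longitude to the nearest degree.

≈ (37°N, 79°W)

Write both endpoints as unit vectors p₁, p₂ with components (cos φ cos λ, cos φ sin λ, sin φ).
The central angle between the endpoints is δ = arccos(p₁·p₂) ≈ 1.864 rad (106.8°). The total great-circle distance is δ·R ≈ 1.864 × 3959 ≈ 7379 mi, so the target fraction is f = 1200/7379 ≈ 0.163.
Interpolate at f ≈ 0.163 with slerp weights a = sin((1−f)δ)/sin δ ≈ 1.044, b = sin(fδ)/sin δ ≈ 0.312.
p = a·p₁ + b·p₂ ≈ (0.151, -0.783, 0.603); φ = arcsin(p_z) ≈ 37.08°, λ = atan2(p_y, p_x) ≈ -79.08°.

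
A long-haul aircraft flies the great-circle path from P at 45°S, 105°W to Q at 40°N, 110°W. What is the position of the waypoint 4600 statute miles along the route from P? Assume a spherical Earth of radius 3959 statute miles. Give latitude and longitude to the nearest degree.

≈ 21°N, 109°W

The haversine formula gives a central angle δ ≈ 1.486 rad (85.1°) between the endpoints. The total great-circle distance is δ·R ≈ 1.486 × 3959 ≈ 5881 mi, so the target fraction is f = 4600/5881 ≈ 0.782.
Interpolate at f ≈ 0.782 with slerp weights a = sin((1−f)δ)/sin δ ≈ 0.319, b = sin(fδ)/sin δ ≈ 0.921.
p = a·p₁ + b·p₂ ≈ (-0.300, -0.881, 0.366); φ = arcsin(p_z) ≈ 21.48°, λ = atan2(p_y, p_x) ≈ -108.79°.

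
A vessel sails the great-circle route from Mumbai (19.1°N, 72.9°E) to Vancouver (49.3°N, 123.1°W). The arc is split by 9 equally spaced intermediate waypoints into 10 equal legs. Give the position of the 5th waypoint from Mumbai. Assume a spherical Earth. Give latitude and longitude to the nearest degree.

≈ (71°N, 102°E)

The haversine formula gives a central angle δ ≈ 1.922 rad (110.1°) between the endpoints.
Interpolate at f = 5/10 with slerp weights a = sin((1−f)δ)/sin δ ≈ 0.873, b = sin(fδ)/sin δ ≈ 0.873.
p = a·p₁ + b·p₂ ≈ (-0.068, 0.312, 0.948); φ = arcsin(p_z) ≈ 71.39°, λ = atan2(p_y, p_x) ≈ 102.37°.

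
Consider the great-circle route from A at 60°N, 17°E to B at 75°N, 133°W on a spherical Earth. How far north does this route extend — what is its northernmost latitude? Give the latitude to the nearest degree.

The great circle lies in the plane with unit normal n̂ = (p₁ × p₂)/|p₁ × p₂|.
Here n̂_z ≈ -0.094; the vertex latitude is φ_max = arccos|n̂_z| ≈ 84.6°.

≈ 85°N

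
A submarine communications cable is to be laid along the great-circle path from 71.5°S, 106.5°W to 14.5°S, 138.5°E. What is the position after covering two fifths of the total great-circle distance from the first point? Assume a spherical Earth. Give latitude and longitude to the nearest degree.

≈ 61°S, 166°E

The haversine formula gives a central angle δ ≈ 1.463 rad (83.8°) between the endpoints.
Interpolate at f = 2/5 with slerp weights a = sin((1−f)δ)/sin δ ≈ 0.774, b = sin(fδ)/sin δ ≈ 0.556.
p = a·p₁ + b·p₂ ≈ (-0.473, 0.121, -0.873); φ = arcsin(p_z) ≈ -60.80°, λ = atan2(p_y, p_x) ≈ 165.64°.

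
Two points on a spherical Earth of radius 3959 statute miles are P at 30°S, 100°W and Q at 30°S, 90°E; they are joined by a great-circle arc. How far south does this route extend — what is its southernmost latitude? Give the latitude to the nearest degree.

≈ 81°S

The great circle lies in the plane with unit normal n̂ = (p₁ × p₂)/|p₁ × p₂|.
Here n̂_z ≈ -0.149; the vertex latitude is φ_max = arccos|n̂_z| ≈ 81.4°.
Check via Clairaut: cos φ_max = |cos φ₁| · sin C = cos(30.0°)·sin(170.1°) ≈ 0.149, again giving ≈ 81.4°.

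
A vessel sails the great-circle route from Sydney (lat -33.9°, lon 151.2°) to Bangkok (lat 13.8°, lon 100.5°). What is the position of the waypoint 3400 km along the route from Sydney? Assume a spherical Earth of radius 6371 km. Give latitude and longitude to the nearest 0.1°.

≈ lat -13.5°, lon 126.1°

Convert each endpoint to a unit vector on the sphere (x = cos φ cos λ, y = cos φ sin λ, z = sin φ).
The central angle between the endpoints is δ = arccos(p₁·p₂) ≈ 1.184 rad (67.8°). The total great-circle distance is δ·R ≈ 1.184 × 6371 ≈ 7541 km, so the target fraction is f = 3400/7541 ≈ 0.451.
Interpolate at f ≈ 0.451 with slerp weights a = sin((1−f)δ)/sin δ ≈ 0.654, b = sin(fδ)/sin δ ≈ 0.549.
p = a·p₁ + b·p₂ ≈ (-0.573, 0.786, -0.233); φ = arcsin(p_z) ≈ -13.50°, λ = atan2(p_y, p_x) ≈ 126.08°.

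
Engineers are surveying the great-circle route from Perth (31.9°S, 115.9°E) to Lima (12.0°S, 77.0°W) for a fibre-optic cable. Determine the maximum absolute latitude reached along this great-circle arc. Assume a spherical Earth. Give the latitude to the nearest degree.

≈ 75°S

The great circle lies in the plane with unit normal n̂ = (p₁ × p₂)/|p₁ × p₂|.
Here n̂_z ≈ +0.259; the vertex latitude is φ_max = arccos|n̂_z| ≈ 75.0°.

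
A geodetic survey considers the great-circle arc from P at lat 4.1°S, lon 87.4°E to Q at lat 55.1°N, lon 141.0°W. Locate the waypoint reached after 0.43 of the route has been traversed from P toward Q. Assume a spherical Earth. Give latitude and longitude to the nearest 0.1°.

≈ lat 38.6°N, lon 115.2°E

The haversine formula gives a central angle δ ≈ 2.024 rad (115.9°) between the endpoints.
Interpolate at f = 0.43 with slerp weights a = sin((1−f)δ)/sin δ ≈ 1.017, b = sin(fδ)/sin δ ≈ 0.850.
p = a·p₁ + b·p₂ ≈ (-0.332, 0.707, 0.625); φ = arcsin(p_z) ≈ 38.65°, λ = atan2(p_y, p_x) ≈ 115.16°.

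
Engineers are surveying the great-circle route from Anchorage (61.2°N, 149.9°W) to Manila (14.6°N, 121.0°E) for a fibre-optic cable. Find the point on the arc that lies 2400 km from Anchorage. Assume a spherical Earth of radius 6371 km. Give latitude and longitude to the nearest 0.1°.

≈ 56.6°N, 168.5°E

Write both endpoints as unit vectors p₁, p₂ with components (cos φ cos λ, cos φ sin λ, sin φ).
The central angle between the endpoints is δ = arccos(p₁·p₂) ≈ 1.341 rad (76.8°). The total great-circle distance is δ·R ≈ 1.341 × 6371 ≈ 8541 km, so the target fraction is f = 2400/8541 ≈ 0.281.
Interpolate at f ≈ 0.281 with slerp weights a = sin((1−f)δ)/sin δ ≈ 0.844, b = sin(fδ)/sin δ ≈ 0.378.
p = a·p₁ + b·p₂ ≈ (-0.540, 0.110, 0.835); φ = arcsin(p_z) ≈ 56.57°, λ = atan2(p_y, p_x) ≈ 168.53°.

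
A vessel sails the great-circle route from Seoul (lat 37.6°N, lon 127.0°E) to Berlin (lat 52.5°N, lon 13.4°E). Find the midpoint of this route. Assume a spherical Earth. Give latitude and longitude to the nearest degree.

Convert each endpoint to a unit vector on the sphere (x = cos φ cos λ, y = cos φ sin λ, z = sin φ).
The central angle between the endpoints is δ = arccos(p₁·p₂) ≈ 1.276 rad (73.1°).
Interpolate at f = 1/2 with slerp weights a = sin((1−f)δ)/sin δ ≈ 0.622, b = sin(fδ)/sin δ ≈ 0.622.
p = a·p₁ + b·p₂ ≈ (0.072, 0.482, 0.873); φ = arcsin(p_z) ≈ 60.86°, λ = atan2(p_y, p_x) ≈ 81.52°.

≈ lat 61°N, lon 82°E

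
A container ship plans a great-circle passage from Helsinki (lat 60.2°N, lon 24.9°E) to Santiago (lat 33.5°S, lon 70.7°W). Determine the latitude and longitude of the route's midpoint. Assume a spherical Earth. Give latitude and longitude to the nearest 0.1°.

≈ lat 18.8°N, lon 38.5°W

Write both endpoints as unit vectors p₁, p₂ with components (cos φ cos λ, cos φ sin λ, sin φ).
The central angle between the endpoints is δ = arccos(p₁·p₂) ≈ 2.117 rad (121.3°).
Interpolate at f = 1/2 with slerp weights a = sin((1−f)δ)/sin δ ≈ 1.020, b = sin(fδ)/sin δ ≈ 1.020.
p = a·p₁ + b·p₂ ≈ (0.741, -0.589, 0.322); φ = arcsin(p_z) ≈ 18.79°, λ = atan2(p_y, p_x) ≈ -38.50°.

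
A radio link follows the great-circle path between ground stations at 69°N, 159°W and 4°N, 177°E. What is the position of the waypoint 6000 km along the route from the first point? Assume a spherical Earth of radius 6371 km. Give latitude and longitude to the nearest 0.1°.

≈ 16.8°N, 179.1°E

Convert each endpoint to a unit vector on the sphere (x = cos φ cos λ, y = cos φ sin λ, z = sin φ).
The central angle between the endpoints is δ = arccos(p₁·p₂) ≈ 1.168 rad (66.9°). The total great-circle distance is δ·R ≈ 1.168 × 6371 ≈ 7443 km, so the target fraction is f = 6000/7443 ≈ 0.806.
Interpolate at f ≈ 0.806 with slerp weights a = sin((1−f)δ)/sin δ ≈ 0.244, b = sin(fδ)/sin δ ≈ 0.879.
p = a·p₁ + b·p₂ ≈ (-0.957, 0.015, 0.289); φ = arcsin(p_z) ≈ 16.81°, λ = atan2(p_y, p_x) ≈ 179.13°.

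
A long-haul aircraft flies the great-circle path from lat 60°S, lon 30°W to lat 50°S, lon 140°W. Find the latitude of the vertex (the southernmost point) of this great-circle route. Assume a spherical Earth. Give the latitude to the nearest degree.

≈ 69°S

The great circle lies in the plane with unit normal n̂ = (p₁ × p₂)/|p₁ × p₂|.
Here n̂_z ≈ -0.363; the vertex latitude is φ_max = arccos|n̂_z| ≈ 68.7°.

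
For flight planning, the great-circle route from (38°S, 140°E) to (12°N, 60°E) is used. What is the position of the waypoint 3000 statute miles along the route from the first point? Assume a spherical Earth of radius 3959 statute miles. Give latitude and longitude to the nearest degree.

≈ (18°S, 96°E)

Write both endpoints as unit vectors p₁, p₂ with components (cos φ cos λ, cos φ sin λ, sin φ).
The central angle between the endpoints is δ = arccos(p₁·p₂) ≈ 1.565 rad (89.7°). The total great-circle distance is δ·R ≈ 1.565 × 3959 ≈ 6196 mi, so the target fraction is f = 3000/6196 ≈ 0.484.
Interpolate at f ≈ 0.484 with slerp weights a = sin((1−f)δ)/sin δ ≈ 0.722, b = sin(fδ)/sin δ ≈ 0.687.
p = a·p₁ + b·p₂ ≈ (-0.100, 0.948, -0.302); φ = arcsin(p_z) ≈ -17.57°, λ = atan2(p_y, p_x) ≈ 96.02°.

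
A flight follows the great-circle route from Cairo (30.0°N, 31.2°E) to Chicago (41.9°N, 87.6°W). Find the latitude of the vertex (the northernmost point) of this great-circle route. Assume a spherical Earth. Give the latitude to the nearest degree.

The great circle lies in the plane with unit normal n̂ = (p₁ × p₂)/|p₁ × p₂|.
Here n̂_z ≈ -0.565; the vertex latitude is φ_max = arccos|n̂_z| ≈ 55.6°.
Check via Clairaut: cos φ_max = |cos φ₁| · sin C = cos(30.0°)·sin(40.7°) ≈ 0.565, again giving ≈ 55.6°.

≈ 56°N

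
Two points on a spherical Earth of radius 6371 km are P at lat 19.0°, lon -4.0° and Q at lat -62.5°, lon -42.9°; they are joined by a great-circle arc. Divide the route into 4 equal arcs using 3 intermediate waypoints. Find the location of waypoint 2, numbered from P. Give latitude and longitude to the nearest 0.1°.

≈ lat -22.8°, lon -16.5°

Write both endpoints as unit vectors p₁, p₂ with components (cos φ cos λ, cos φ sin λ, sin φ).
The central angle between the endpoints is δ = arccos(p₁·p₂) ≈ 1.520 rad (87.1°).
Interpolate at f = 2/4 with slerp weights a = sin((1−f)δ)/sin δ ≈ 0.690, b = sin(fδ)/sin δ ≈ 0.690.
p = a·p₁ + b·p₂ ≈ (0.884, -0.262, -0.387); φ = arcsin(p_z) ≈ -22.78°, λ = atan2(p_y, p_x) ≈ -16.53°.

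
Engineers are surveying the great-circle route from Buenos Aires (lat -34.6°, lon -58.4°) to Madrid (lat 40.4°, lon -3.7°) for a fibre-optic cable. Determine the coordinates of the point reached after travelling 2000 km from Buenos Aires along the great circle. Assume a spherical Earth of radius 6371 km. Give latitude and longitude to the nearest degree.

Write both endpoints as unit vectors p₁, p₂ with components (cos φ cos λ, cos φ sin λ, sin φ).
The central angle between the endpoints is δ = arccos(p₁·p₂) ≈ 1.577 rad (90.3°). The total great-circle distance is δ·R ≈ 1.577 × 6371 ≈ 10045 km, so the target fraction is f = 2000/10045 ≈ 0.199.
Interpolate at f ≈ 0.199 with slerp weights a = sin((1−f)δ)/sin δ ≈ 0.953, b = sin(fδ)/sin δ ≈ 0.309.
p = a·p₁ + b·p₂ ≈ (0.646, -0.683, -0.341); φ = arcsin(p_z) ≈ -19.94°, λ = atan2(p_y, p_x) ≈ -46.62°.

≈ lat -20°, lon -47°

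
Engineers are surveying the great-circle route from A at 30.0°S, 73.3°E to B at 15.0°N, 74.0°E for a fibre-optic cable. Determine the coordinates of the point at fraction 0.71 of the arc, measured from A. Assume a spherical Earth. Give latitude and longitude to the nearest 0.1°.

≈ 1.9°N, 73.8°E

Write both endpoints as unit vectors p₁, p₂ with components (cos φ cos λ, cos φ sin λ, sin φ).
The central angle between the endpoints is δ = arccos(p₁·p₂) ≈ 0.785 rad (45.0°).
Interpolate at f = 0.71 with slerp weights a = sin((1−f)δ)/sin δ ≈ 0.319, b = sin(fδ)/sin δ ≈ 0.748.
p = a·p₁ + b·p₂ ≈ (0.279, 0.960, 0.034); φ = arcsin(p_z) ≈ 1.95°, λ = atan2(p_y, p_x) ≈ 73.81°.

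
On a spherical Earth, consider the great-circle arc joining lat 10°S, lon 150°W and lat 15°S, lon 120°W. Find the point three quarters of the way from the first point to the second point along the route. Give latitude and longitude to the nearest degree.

≈ lat 14°S, lon 128°W

Write both endpoints as unit vectors p₁, p₂ with components (cos φ cos λ, cos φ sin λ, sin φ).
The central angle between the endpoints is δ = arccos(p₁·p₂) ≈ 0.518 rad (29.7°).
Interpolate at f = 3/4 with slerp weights a = sin((1−f)δ)/sin δ ≈ 0.261, b = sin(fδ)/sin δ ≈ 0.765.
p = a·p₁ + b·p₂ ≈ (-0.592, -0.768, -0.243); φ = arcsin(p_z) ≈ -14.08°, λ = atan2(p_y, p_x) ≈ -127.61°.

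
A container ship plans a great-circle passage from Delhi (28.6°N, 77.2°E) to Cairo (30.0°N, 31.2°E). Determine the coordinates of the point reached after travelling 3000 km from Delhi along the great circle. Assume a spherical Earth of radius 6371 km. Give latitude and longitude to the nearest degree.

≈ 31°N, 46°E

Write both endpoints as unit vectors p₁, p₂ with components (cos φ cos λ, cos φ sin λ, sin φ).
The central angle between the endpoints is δ = arccos(p₁·p₂) ≈ 0.696 rad (39.9°). The total great-circle distance is δ·R ≈ 0.696 × 6371 ≈ 4433 km, so the target fraction is f = 3000/4433 ≈ 0.677.
Interpolate at f ≈ 0.677 with slerp weights a = sin((1−f)δ)/sin δ ≈ 0.348, b = sin(fδ)/sin δ ≈ 0.708.
p = a·p₁ + b·p₂ ≈ (0.592, 0.615, 0.520); φ = arcsin(p_z) ≈ 31.36°, λ = atan2(p_y, p_x) ≈ 46.11°.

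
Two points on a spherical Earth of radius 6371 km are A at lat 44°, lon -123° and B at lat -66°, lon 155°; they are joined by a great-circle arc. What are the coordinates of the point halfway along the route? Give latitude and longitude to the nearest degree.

Convert each endpoint to a unit vector on the sphere (x = cos φ cos λ, y = cos φ sin λ, z = sin φ).
The central angle between the endpoints is δ = arccos(p₁·p₂) ≈ 2.207 rad (126.4°).
Interpolate at f = 1/2 with slerp weights a = sin((1−f)δ)/sin δ ≈ 1.110, b = sin(fδ)/sin δ ≈ 1.110.
p = a·p₁ + b·p₂ ≈ (-0.844, -0.479, -0.243); φ = arcsin(p_z) ≈ -14.06°, λ = atan2(p_y, p_x) ≈ -150.43°.

≈ lat -14°, lon -150°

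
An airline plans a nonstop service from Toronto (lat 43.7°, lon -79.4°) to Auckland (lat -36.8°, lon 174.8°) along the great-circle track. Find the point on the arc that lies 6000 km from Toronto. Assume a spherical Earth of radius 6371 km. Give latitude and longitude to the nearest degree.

≈ lat 12°, lon -130°

Convert each endpoint to a unit vector on the sphere (x = cos φ cos λ, y = cos φ sin λ, z = sin φ).
The central angle between the endpoints is δ = arccos(p₁·p₂) ≈ 2.179 rad (124.9°). The total great-circle distance is δ·R ≈ 2.179 × 6371 ≈ 13883 km, so the target fraction is f = 6000/13883 ≈ 0.432.
Interpolate at f ≈ 0.432 with slerp weights a = sin((1−f)δ)/sin δ ≈ 1.151, b = sin(fδ)/sin δ ≈ 0.985.
p = a·p₁ + b·p₂ ≈ (-0.633, -0.747, 0.205); φ = arcsin(p_z) ≈ 11.85°, λ = atan2(p_y, p_x) ≈ -130.27°.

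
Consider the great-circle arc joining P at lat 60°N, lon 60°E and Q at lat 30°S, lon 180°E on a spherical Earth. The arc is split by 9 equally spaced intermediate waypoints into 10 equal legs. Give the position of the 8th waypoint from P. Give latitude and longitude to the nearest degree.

≈ lat 8°S, lon 165°E

The haversine formula gives a central angle δ ≈ 2.278 rad (130.5°) between the endpoints.
Interpolate at f = 8/10 with slerp weights a = sin((1−f)δ)/sin δ ≈ 0.579, b = sin(fδ)/sin δ ≈ 1.274.
p = a·p₁ + b·p₂ ≈ (-0.959, 0.251, -0.136); φ = arcsin(p_z) ≈ -7.81°, λ = atan2(p_y, p_x) ≈ 165.35°.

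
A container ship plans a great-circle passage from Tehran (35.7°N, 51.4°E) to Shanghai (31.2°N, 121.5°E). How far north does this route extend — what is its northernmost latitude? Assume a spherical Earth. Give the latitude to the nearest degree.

The great circle lies in the plane with unit normal n̂ = (p₁ × p₂)/|p₁ × p₂|.
Here n̂_z ≈ +0.775; the vertex latitude is φ_max = arccos|n̂_z| ≈ 39.2°.

≈ 39°N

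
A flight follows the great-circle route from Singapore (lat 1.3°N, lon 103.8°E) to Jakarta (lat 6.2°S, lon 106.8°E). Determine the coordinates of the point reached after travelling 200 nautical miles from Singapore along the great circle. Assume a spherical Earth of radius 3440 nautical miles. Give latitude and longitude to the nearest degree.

≈ lat 2°S, lon 105°E

Write both endpoints as unit vectors p₁, p₂ with components (cos φ cos λ, cos φ sin λ, sin φ).
The central angle between the endpoints is δ = arccos(p₁·p₂) ≈ 0.141 rad (8.1°). The total great-circle distance is δ·R ≈ 0.141 × 3440 ≈ 485 nmi, so the target fraction is f = 200/485 ≈ 0.412.
Interpolate at f ≈ 0.412 with slerp weights a = sin((1−f)δ)/sin δ ≈ 0.589, b = sin(fδ)/sin δ ≈ 0.414.
p = a·p₁ + b·p₂ ≈ (-0.259, 0.965, -0.031); φ = arcsin(p_z) ≈ -1.79°, λ = atan2(p_y, p_x) ≈ 105.03°.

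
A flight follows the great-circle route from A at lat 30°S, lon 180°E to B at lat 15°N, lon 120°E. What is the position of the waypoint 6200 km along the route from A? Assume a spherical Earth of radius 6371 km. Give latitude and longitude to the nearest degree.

≈ lat 4°N, lon 134°E

From cos δ = sin φ₁ sin φ₂ + cos φ₁ cos φ₂ cos Δλ, the central angle is δ ≈ 1.278 rad (73.2°). The total great-circle distance is δ·R ≈ 1.278 × 6371 ≈ 8141 km, so the target fraction is f = 6200/8141 ≈ 0.762.
Interpolate at f ≈ 0.762 with slerp weights a = sin((1−f)δ)/sin δ ≈ 0.313, b = sin(fδ)/sin δ ≈ 0.863.
p = a·p₁ + b·p₂ ≈ (-0.688, 0.722, 0.067); φ = arcsin(p_z) ≈ 3.83°, λ = atan2(p_y, p_x) ≈ 133.62°.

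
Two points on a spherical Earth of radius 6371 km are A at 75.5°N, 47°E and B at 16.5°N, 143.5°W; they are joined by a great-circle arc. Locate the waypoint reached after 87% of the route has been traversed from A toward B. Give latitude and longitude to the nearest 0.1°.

≈ 27.9°N, 144.1°W

Convert each endpoint to a unit vector on the sphere (x = cos φ cos λ, y = cos φ sin λ, z = sin φ).
The central angle between the endpoints is δ = arccos(p₁·p₂) ≈ 1.532 rad (87.8°).
Interpolate at f = 0.87 with slerp weights a = sin((1−f)δ)/sin δ ≈ 0.198, b = sin(fδ)/sin δ ≈ 0.973.
p = a·p₁ + b·p₂ ≈ (-0.716, -0.518, 0.468); φ = arcsin(p_z) ≈ 27.90°, λ = atan2(p_y, p_x) ≈ -144.09°.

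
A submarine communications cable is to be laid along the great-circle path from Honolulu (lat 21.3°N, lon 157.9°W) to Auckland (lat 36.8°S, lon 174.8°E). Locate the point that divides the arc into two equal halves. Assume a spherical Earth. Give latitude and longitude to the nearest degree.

Convert each endpoint to a unit vector on the sphere (x = cos φ cos λ, y = cos φ sin λ, z = sin φ).
The central angle between the endpoints is δ = arccos(p₁·p₂) ≈ 1.109 rad (63.6°).
Interpolate at f = 1/2 with slerp weights a = sin((1−f)δ)/sin δ ≈ 0.588, b = sin(fδ)/sin δ ≈ 0.588.
p = a·p₁ + b·p₂ ≈ (-0.977, -0.163, -0.139); φ = arcsin(p_z) ≈ -7.97°, λ = atan2(p_y, p_x) ≈ -170.50°.

≈ lat 8°S, lon 170°W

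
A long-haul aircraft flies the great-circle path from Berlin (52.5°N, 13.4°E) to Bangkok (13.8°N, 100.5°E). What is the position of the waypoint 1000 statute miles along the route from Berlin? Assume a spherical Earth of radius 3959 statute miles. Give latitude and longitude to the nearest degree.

≈ 52°N, 37°E

Convert each endpoint to a unit vector on the sphere (x = cos φ cos λ, y = cos φ sin λ, z = sin φ).
The central angle between the endpoints is δ = arccos(p₁·p₂) ≈ 1.350 rad (77.3°). The total great-circle distance is δ·R ≈ 1.350 × 3959 ≈ 5344 mi, so the target fraction is f = 1000/5344 ≈ 0.187.
Interpolate at f ≈ 0.187 with slerp weights a = sin((1−f)δ)/sin δ ≈ 0.912, b = sin(fδ)/sin δ ≈ 0.256.
p = a·p₁ + b·p₂ ≈ (0.495, 0.373, 0.785); φ = arcsin(p_z) ≈ 51.70°, λ = atan2(p_y, p_x) ≈ 37.03°.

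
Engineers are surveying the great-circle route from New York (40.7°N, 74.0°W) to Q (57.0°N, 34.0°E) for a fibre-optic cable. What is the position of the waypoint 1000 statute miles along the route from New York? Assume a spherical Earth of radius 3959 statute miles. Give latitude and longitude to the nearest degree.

Convert each endpoint to a unit vector on the sphere (x = cos φ cos λ, y = cos φ sin λ, z = sin φ).
The central angle between the endpoints is δ = arccos(p₁·p₂) ≈ 1.138 rad (65.2°). The total great-circle distance is δ·R ≈ 1.138 × 3959 ≈ 4506 mi, so the target fraction is f = 1000/4506 ≈ 0.222.
Interpolate at f ≈ 0.222 with slerp weights a = sin((1−f)δ)/sin δ ≈ 0.853, b = sin(fδ)/sin δ ≈ 0.275.
p = a·p₁ + b·p₂ ≈ (0.303, -0.538, 0.787); φ = arcsin(p_z) ≈ 51.91°, λ = atan2(p_y, p_x) ≈ -60.64°.

≈ (52°N, 61°W)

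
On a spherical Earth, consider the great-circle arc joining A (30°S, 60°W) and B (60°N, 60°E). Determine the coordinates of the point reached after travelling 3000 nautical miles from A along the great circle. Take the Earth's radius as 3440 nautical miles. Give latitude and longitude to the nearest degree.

≈ (13°N, 33°W)

Write both endpoints as unit vectors p₁, p₂ with components (cos φ cos λ, cos φ sin λ, sin φ).
The central angle between the endpoints is δ = arccos(p₁·p₂) ≈ 2.278 rad (130.5°). The total great-circle distance is δ·R ≈ 2.278 × 3440 ≈ 7835 nmi, so the target fraction is f = 3000/7835 ≈ 0.383.
Interpolate at f ≈ 0.383 with slerp weights a = sin((1−f)δ)/sin δ ≈ 1.297, b = sin(fδ)/sin δ ≈ 1.007.
p = a·p₁ + b·p₂ ≈ (0.813, -0.537, 0.223); φ = arcsin(p_z) ≈ 12.91°, λ = atan2(p_y, p_x) ≈ -33.43°.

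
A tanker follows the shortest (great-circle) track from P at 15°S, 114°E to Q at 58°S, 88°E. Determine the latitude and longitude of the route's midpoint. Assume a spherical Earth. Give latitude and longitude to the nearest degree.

≈ 37°S, 105°E

The haversine formula gives a central angle δ ≈ 0.824 rad (47.2°) between the endpoints.
Interpolate at f = 1/2 with slerp weights a = sin((1−f)δ)/sin δ ≈ 0.546, b = sin(fδ)/sin δ ≈ 0.546.
p = a·p₁ + b·p₂ ≈ (-0.204, 0.770, -0.604); φ = arcsin(p_z) ≈ -37.15°, λ = atan2(p_y, p_x) ≈ 104.85°.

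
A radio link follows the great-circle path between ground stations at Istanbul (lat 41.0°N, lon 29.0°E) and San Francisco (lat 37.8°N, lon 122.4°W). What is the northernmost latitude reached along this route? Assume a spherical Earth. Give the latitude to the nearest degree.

≈ 73°N

The great circle lies in the plane with unit normal n̂ = (p₁ × p₂)/|p₁ × p₂|.
Here n̂_z ≈ -0.288; the vertex latitude is φ_max = arccos|n̂_z| ≈ 73.3°.
Check via Clairaut: cos φ_max = |cos φ₁| · sin C = cos(41.0°)·sin(22.4°) ≈ 0.288, again giving ≈ 73.3°.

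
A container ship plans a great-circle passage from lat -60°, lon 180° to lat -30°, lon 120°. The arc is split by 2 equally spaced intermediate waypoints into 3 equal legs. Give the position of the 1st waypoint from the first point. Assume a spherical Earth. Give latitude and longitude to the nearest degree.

≈ lat -54°, lon 152°

Convert each endpoint to a unit vector on the sphere (x = cos φ cos λ, y = cos φ sin λ, z = sin φ).
The central angle between the endpoints is δ = arccos(p₁·p₂) ≈ 0.864 rad (49.5°).
Interpolate at f = 1/3 with slerp weights a = sin((1−f)δ)/sin δ ≈ 0.716, b = sin(fδ)/sin δ ≈ 0.373.
p = a·p₁ + b·p₂ ≈ (-0.520, 0.280, -0.807); φ = arcsin(p_z) ≈ -53.81°, λ = atan2(p_y, p_x) ≈ 151.68°.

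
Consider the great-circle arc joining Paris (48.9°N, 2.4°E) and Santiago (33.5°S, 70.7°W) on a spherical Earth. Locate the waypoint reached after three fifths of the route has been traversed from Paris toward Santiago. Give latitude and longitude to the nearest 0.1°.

≈ 0.7°N, 44.9°W

Write both endpoints as unit vectors p₁, p₂ with components (cos φ cos λ, cos φ sin λ, sin φ).
The central angle between the endpoints is δ = arccos(p₁·p₂) ≈ 1.830 rad (104.9°).
Interpolate at f = 3/5 with slerp weights a = sin((1−f)δ)/sin δ ≈ 0.692, b = sin(fδ)/sin δ ≈ 0.921.
p = a·p₁ + b·p₂ ≈ (0.708, -0.706, 0.013); φ = arcsin(p_z) ≈ 0.73°, λ = atan2(p_y, p_x) ≈ -44.91°.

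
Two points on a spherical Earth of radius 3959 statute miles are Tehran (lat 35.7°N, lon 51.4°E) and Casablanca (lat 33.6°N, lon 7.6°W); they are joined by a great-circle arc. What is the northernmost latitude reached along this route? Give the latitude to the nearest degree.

The great circle lies in the plane with unit normal n̂ = (p₁ × p₂)/|p₁ × p₂|.
Here n̂_z ≈ -0.782; the vertex latitude is φ_max = arccos|n̂_z| ≈ 38.5°.
Check via Clairaut: cos φ_max = |cos φ₁| · sin C = cos(35.7°)·sin(74.4°) ≈ 0.782, again giving ≈ 38.5°.

≈ 39°N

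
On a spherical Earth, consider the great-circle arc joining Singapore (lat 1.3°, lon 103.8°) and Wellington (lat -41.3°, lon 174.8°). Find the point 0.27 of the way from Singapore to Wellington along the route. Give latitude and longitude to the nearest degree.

≈ lat -13°, lon 119°

From cos δ = sin φ₁ sin φ₂ + cos φ₁ cos φ₂ cos Δλ, the central angle is δ ≈ 1.339 rad (76.7°).
Interpolate at f = 0.27 with slerp weights a = sin((1−f)δ)/sin δ ≈ 0.852, b = sin(fδ)/sin δ ≈ 0.363.
p = a·p₁ + b·p₂ ≈ (-0.475, 0.852, -0.221); φ = arcsin(p_z) ≈ -12.74°, λ = atan2(p_y, p_x) ≈ 119.15°.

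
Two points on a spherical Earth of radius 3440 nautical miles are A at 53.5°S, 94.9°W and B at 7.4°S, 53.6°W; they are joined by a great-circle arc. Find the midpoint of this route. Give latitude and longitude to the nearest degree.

≈ 32°S, 69°W

The haversine formula gives a central angle δ ≈ 0.992 rad (56.9°) between the endpoints.
Interpolate at f = 1/2 with slerp weights a = sin((1−f)δ)/sin δ ≈ 0.569, b = sin(fδ)/sin δ ≈ 0.569.
p = a·p₁ + b·p₂ ≈ (0.306, -0.791, -0.530); φ = arcsin(p_z) ≈ -32.02°, λ = atan2(p_y, p_x) ≈ -68.86°.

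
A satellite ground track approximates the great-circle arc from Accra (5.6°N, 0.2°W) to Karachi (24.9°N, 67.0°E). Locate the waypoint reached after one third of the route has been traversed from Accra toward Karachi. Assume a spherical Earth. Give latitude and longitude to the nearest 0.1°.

≈ 14.4°N, 20.7°E

Convert each endpoint to a unit vector on the sphere (x = cos φ cos λ, y = cos φ sin λ, z = sin φ).
The central angle between the endpoints is δ = arccos(p₁·p₂) ≈ 1.169 rad (67.0°).
Interpolate at f = 1/3 with slerp weights a = sin((1−f)δ)/sin δ ≈ 0.764, b = sin(fδ)/sin δ ≈ 0.413.
p = a·p₁ + b·p₂ ≈ (0.906, 0.342, 0.248); φ = arcsin(p_z) ≈ 14.38°, λ = atan2(p_y, p_x) ≈ 20.67°.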